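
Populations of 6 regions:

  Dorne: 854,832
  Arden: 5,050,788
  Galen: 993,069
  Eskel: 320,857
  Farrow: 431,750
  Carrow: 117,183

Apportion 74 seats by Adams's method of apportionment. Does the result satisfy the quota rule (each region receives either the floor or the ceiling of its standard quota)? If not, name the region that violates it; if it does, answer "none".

Standard quotas: Dorne 8.143, Arden 48.112, Galen 9.460, Eskel 3.056, Farrow 4.113, Carrow 1.116.
Adams allocation: Dorne 8, Arden 47, Galen 10, Eskel 3, Farrow 4, Carrow 2.
Arden has quota 48.112 (lower 48, upper 49) but receives 47 — outside the quota interval.

Arden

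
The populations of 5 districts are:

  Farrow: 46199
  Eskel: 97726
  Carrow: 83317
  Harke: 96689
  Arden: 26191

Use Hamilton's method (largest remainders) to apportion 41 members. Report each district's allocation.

Standard divisor: 350122 ÷ 41 ≈ 8539.561.
Standard quotas: Farrow 5.4100, Eskel 11.4439, Carrow 9.7566, Harke 11.3225, Arden 3.0670.
Lower quotas: Farrow 5, Eskel 11, Carrow 9, Harke 11, Arden 3 (sum 39, leaving 2 seats).
Remainders in descending order: Carrow 0.7566, Eskel 0.4439, Farrow 0.4100, Harke 0.3225, Arden 0.0670.
Largest remainders: Carrow, Eskel receive the extra seats.

Farrow: 5, Eskel: 12, Carrow: 10, Harke: 11, Arden: 3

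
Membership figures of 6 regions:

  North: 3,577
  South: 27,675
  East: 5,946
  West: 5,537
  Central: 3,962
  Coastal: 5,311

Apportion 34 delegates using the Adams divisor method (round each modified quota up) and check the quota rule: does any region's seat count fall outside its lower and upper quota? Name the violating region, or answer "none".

Standard quotas: North 2.338, South 18.092, East 3.887, West 3.620, Central 2.590, Coastal 3.472.
Adams allocation: North 3, South 16, East 4, West 4, Central 3, Coastal 4.
South has quota 18.092 (lower 18, upper 19) but receives 16 — outside the quota interval.

South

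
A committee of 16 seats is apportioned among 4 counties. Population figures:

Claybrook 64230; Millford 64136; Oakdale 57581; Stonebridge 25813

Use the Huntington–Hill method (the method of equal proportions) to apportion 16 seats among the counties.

Claybrook=5; Millford=5; Oakdale=4; Stonebridge=2

With divisor 13608: modified quotas Claybrook 4.720, Millford 4.713, Oakdale 4.231, Stonebridge 1.897.
Geometric-mean thresholds: Claybrook √(4·5)=4.472, Millford √(4·5)=4.472, Oakdale √(4·5)=4.472, Stonebridge √(1·2)=1.414.
Each quota rounded against its threshold gives Claybrook 5, Millford 5, Oakdale 4, Stonebridge 2 (total 16).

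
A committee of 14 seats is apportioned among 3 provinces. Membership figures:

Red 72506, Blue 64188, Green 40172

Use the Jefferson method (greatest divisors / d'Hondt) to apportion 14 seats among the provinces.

Red 6, Blue 5, Green 3

Standard divisor 176866/14 ≈ 12633.286; standard quotas: Red 5.739, Blue 5.081, Green 3.180.
Rounding down gives 5, 5, 3 = 13 seats, so the divisor must be adjusted.
With modified divisor 11400: modified quotas Red 6.360, Blue 5.631, Green 3.524.
Rounding down: Red 6, Blue 5, Green 3 (total 14).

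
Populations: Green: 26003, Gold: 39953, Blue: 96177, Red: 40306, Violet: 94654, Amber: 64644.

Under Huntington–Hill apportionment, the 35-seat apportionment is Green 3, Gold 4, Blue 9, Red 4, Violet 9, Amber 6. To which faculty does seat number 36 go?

Priority for the next seat is population ÷ (√(s·(s+1))).
Priorities: Green 7506.420, Gold 8933.762, Blue 10137.946, Red 9012.696, Violet 9977.408, Amber 9974.786.
Highest priority: Blue.

Blue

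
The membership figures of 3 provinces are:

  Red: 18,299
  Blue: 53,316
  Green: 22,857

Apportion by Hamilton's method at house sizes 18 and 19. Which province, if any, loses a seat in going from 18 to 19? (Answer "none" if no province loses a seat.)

At 18 seats: Red 4, Blue 10, Green 4.
At 19 seats: Red 4, Blue 11, Green 4.
No province's allocation decreased.

none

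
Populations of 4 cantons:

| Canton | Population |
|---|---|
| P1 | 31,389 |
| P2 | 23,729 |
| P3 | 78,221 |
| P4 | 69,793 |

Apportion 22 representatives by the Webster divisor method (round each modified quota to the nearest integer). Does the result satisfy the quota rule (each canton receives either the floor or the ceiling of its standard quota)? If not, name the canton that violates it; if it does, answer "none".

none

Standard quotas: P1 3.400, P2 2.570, P3 8.472, P4 7.559.
Webster allocation: P1 3, P2 3, P3 8, P4 8.
Every allocation lies between the lower and upper quota.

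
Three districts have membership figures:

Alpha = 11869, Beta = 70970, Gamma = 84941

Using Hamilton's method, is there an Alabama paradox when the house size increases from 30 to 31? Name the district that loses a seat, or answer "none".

At 30 seats: Alpha 2, Beta 13, Gamma 15.
At 31 seats: Alpha 2, Beta 13, Gamma 16.
No district's allocation decreased.

none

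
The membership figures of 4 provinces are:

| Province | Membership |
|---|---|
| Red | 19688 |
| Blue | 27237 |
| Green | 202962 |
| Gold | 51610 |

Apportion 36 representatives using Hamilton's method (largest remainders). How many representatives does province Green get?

Total 301497; standard divisor 301497/36 ≈ 8374.917.
Standard quotas: Red 2.3508, Blue 3.2522, Green 24.2345, Gold 6.1624.
Lower quotas: Red 2, Blue 3, Green 24, Gold 6 (sum 35, leaving 1 seat).
Remainders in descending order: Red 0.3508, Blue 0.2522, Green 0.2345, Gold 0.1624.
The surplus seat goes to Red.
Green receives 24.

24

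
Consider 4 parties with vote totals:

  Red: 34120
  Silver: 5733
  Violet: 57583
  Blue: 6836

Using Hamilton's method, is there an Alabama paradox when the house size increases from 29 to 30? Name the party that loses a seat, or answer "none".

At 29 seats: Red 9, Silver 2, Violet 16, Blue 2.
At 30 seats: Red 10, Silver 2, Violet 16, Blue 2.
No party's allocation decreased.

none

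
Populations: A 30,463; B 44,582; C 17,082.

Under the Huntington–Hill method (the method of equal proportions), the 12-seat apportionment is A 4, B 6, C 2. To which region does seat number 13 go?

C

Priority for the next seat is population ÷ (√(s·(s+1))).
Priorities: A 6811.734, B 6879.152, C 6973.697.
Highest priority: C.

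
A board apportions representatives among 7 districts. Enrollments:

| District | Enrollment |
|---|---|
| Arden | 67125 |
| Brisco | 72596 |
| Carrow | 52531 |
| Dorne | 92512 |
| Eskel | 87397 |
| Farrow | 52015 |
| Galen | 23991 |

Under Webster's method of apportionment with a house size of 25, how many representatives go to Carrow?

Standard divisor 448167/25 ≈ 17926.68; standard quotas: Arden 3.744, Brisco 4.050, Carrow 2.930, Dorne 5.161, Eskel 4.875, Farrow 2.902, Galen 1.338.
Rounding to the nearest integer gives Arden 4, Brisco 4, Carrow 3, Dorne 5, Eskel 5, Farrow 3, Galen 1 — total 25, matching the house size, so no adjustment is needed.
Carrow receives 3.

3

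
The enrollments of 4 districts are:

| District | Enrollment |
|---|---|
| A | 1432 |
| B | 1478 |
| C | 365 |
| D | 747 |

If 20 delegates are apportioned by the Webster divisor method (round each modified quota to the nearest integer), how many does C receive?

2

Standard divisor 4022/20 ≈ 201.1; standard quotas: A 7.121, B 7.350, C 1.815, D 3.715.
Rounding to the nearest integer gives A 7, B 7, C 2, D 4 — total 20, matching the house size, so no adjustment is needed.
C receives 2.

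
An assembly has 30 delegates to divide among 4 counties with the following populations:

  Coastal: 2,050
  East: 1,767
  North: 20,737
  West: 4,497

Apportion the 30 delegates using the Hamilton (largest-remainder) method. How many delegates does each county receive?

The standard divisor is 29051/30 ≈ 968.367.
Standard quotas: Coastal 2.1170, East 1.8247, North 21.4144, West 4.6439.
Lower quotas: Coastal 2, East 1, North 21, West 4 (sum 28, leaving 2 seats).
Remainders in descending order: East 0.8247, West 0.6439, North 0.4144, Coastal 0.1170.
The surplus seats go to East, West.

Coastal 2, East 2, North 21, West 5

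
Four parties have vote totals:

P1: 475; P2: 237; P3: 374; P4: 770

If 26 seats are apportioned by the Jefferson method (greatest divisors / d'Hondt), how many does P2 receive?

3

Standard divisor 1856/26 ≈ 71.385; standard quotas: P1 6.654, P2 3.320, P3 5.239, P4 10.787.
Rounding down gives 6, 3, 5, 10 = 24 seats, so the divisor must be adjusted.
With modified divisor 66: modified quotas P1 7.197, P2 3.591, P3 5.667, P4 11.667.
Rounding down: P1 7, P2 3, P3 5, P4 11 (total 26).
P2 receives 3.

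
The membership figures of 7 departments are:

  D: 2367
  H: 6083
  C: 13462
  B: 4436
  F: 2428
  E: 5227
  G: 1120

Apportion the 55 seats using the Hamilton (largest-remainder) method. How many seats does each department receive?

D=4; H=9; C=21; B=7; F=4; E=8; G=2

Total 35123; standard divisor 35123/55 ≈ 638.6.
Standard quotas: D 3.7065, H 9.5255, C 21.0805, B 6.9464, F 3.8021, E 8.1851, G 1.7538.
Lower quotas: D 3, H 9, C 21, B 6, F 3, E 8, G 1 (sum 51, leaving 4 seats).
Remainders in descending order: B 0.9464, F 0.8021, G 0.7538, D 0.7065, H 0.5255, E 0.1851, C 0.0805.
Largest remainders: B, F, G, D receive the extra seats.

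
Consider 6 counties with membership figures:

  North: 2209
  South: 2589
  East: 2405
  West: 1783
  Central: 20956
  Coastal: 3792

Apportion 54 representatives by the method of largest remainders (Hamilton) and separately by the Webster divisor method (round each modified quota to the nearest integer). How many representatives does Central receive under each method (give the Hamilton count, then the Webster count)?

34 and 33

Hamilton: North 3, South 4, East 4, West 3, Central 34, Coastal 6.
Webster: North 4, South 4, East 4, West 3, Central 33, Coastal 6.
Central gets 34 under Hamilton and 33 under Webster.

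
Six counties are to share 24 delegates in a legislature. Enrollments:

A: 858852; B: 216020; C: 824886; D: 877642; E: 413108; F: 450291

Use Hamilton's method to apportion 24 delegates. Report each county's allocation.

A: 6; B: 1; C: 5; D: 6; E: 3; F: 3

Standard divisor: 3640799 ÷ 24 ≈ 151699.958.
Standard quotas: A 5.6615, B 1.4240, C 5.4376, D 5.7854, E 2.7232, F 2.9683.
Lower quotas: A 5, B 1, C 5, D 5, E 2, F 2 (sum 20, leaving 4 seats).
Remainders in descending order: F 0.9683, D 0.7854, E 0.7232, A 0.6615, C 0.4376, B 0.4240.
The surplus seats go to F, D, E, A.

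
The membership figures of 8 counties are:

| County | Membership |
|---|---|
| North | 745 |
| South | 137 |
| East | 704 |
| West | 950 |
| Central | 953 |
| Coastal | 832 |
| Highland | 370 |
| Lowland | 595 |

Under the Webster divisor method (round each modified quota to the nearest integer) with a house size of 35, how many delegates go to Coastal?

6

Standard divisor 5286/35 ≈ 151.029; standard quotas: North 4.933, South 0.907, East 4.661, West 6.290, Central 6.310, Coastal 5.509, Highland 2.450, Lowland 3.940.
Rounding to the nearest integer gives North 5, South 1, East 5, West 6, Central 6, Coastal 6, Highland 2, Lowland 4 — total 35, matching the house size, so no adjustment is needed.
Coastal receives 6.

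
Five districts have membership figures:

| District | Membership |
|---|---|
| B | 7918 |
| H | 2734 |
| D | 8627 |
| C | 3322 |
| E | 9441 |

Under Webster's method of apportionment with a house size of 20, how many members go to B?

Standard divisor 32042/20 ≈ 1602.1; standard quotas: B 4.942, H 1.707, D 5.385, C 2.074, E 5.893.
Rounding to the nearest integer gives B 5, H 2, D 5, C 2, E 6 — total 20, matching the house size, so no adjustment is needed.
B receives 5.

5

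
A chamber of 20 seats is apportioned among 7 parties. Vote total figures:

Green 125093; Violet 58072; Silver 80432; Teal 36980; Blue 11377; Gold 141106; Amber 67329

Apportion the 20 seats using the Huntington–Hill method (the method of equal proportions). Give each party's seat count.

With divisor 26818: modified quotas Green 4.665, Violet 2.165, Silver 2.999, Teal 1.379, Blue 0.424, Gold 5.262, Amber 2.511.
Geometric-mean thresholds: Green √(4·5)=4.472, Violet √(2·3)=2.449, Silver √(2·3)=2.449, Teal √(1·2)=1.414, Blue (min 1), Gold √(5·6)=5.477, Amber √(2·3)=2.449.
Each quota rounded against its threshold gives Green 5, Violet 2, Silver 3, Teal 1, Blue 1, Gold 5, Amber 3 (total 20).

Green=5, Violet=2, Silver=3, Teal=1, Blue=1, Gold=5, Amber=3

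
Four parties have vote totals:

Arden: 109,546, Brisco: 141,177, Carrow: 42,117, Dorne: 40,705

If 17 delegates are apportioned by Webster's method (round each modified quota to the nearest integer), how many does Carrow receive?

Standard divisor 333545/17 ≈ 19620.294; standard quotas: Arden 5.583, Brisco 7.195, Carrow 2.147, Dorne 2.075.
Rounding to the nearest integer gives Arden 6, Brisco 7, Carrow 2, Dorne 2 — total 17, matching the house size, so no adjustment is needed.
Carrow receives 2.

2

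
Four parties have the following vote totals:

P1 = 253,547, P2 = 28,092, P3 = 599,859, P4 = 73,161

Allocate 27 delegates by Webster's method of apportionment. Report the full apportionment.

Standard divisor 954659/27 ≈ 35357.741; standard quotas: P1 7.171, P2 0.795, P3 16.965, P4 2.069.
Rounding to the nearest integer gives P1 7, P2 1, P3 17, P4 2 — total 27, matching the house size, so no adjustment is needed.

P1 7, P2 1, P3 17, P4 2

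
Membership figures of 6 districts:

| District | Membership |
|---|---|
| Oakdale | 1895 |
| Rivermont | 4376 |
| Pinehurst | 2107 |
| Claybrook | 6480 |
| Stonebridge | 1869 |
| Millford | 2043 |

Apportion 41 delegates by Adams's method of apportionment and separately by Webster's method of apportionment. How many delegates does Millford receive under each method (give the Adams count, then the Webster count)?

Adams: Oakdale 4, Rivermont 9, Pinehurst 5, Claybrook 14, Stonebridge 4, Millford 5.
Webster: Oakdale 4, Rivermont 10, Pinehurst 5, Claybrook 14, Stonebridge 4, Millford 4.
Millford gets 5 under Adams and 4 under Webster.

5 and 4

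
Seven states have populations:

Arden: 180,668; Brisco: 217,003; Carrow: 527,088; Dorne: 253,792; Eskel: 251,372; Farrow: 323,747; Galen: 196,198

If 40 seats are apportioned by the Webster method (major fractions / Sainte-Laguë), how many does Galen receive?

Standard divisor 1949868/40 ≈ 48746.7; standard quotas: Arden 3.706, Brisco 4.452, Carrow 10.813, Dorne 5.206, Eskel 5.157, Farrow 6.641, Galen 4.025.
Rounding to the nearest integer gives Arden 4, Brisco 4, Carrow 11, Dorne 5, Eskel 5, Farrow 7, Galen 4 — total 40, matching the house size, so no adjustment is needed.
Galen receives 4.

4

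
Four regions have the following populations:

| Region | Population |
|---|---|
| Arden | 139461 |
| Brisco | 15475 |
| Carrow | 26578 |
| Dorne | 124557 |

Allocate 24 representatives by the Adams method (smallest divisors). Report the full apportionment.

Standard divisor 306071/24 ≈ 12752.958; standard quotas: Arden 10.936, Brisco 1.213, Carrow 2.084, Dorne 9.767.
Rounding up gives 11, 2, 3, 10 = 26 seats, so the divisor must be adjusted.
With modified divisor 13900: modified quotas Arden 10.033, Brisco 1.113, Carrow 1.912, Dorne 8.961.
Rounding up: Arden 11, Brisco 2, Carrow 2, Dorne 9 (total 24).

Arden 11; Brisco 2; Carrow 2; Dorne 9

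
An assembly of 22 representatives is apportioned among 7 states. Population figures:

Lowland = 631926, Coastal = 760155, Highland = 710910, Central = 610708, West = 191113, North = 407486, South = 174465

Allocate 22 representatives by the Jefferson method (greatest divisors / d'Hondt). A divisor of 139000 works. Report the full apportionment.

Lowland: 4, Coastal: 5, Highland: 5, Central: 4, West: 1, North: 2, South: 1

With modified divisor 139000: modified quotas Lowland 4.546, Coastal 5.469, Highland 5.114, Central 4.394, West 1.375, North 2.932, South 1.255.
Rounding down: Lowland 4, Coastal 5, Highland 5, Central 4, West 1, North 2, South 1 (total 22).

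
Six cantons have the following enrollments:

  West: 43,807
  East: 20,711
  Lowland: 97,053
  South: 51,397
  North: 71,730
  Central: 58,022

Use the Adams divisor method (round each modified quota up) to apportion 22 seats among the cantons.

Standard divisor 342720/22 ≈ 15578.182; standard quotas: West 2.812, East 1.329, Lowland 6.230, South 3.299, North 4.605, Central 3.725.
Rounding up gives 3, 2, 7, 4, 5, 4 = 25 seats, so the divisor must be adjusted.
With modified divisor 18600: modified quotas West 2.355, East 1.113, Lowland 5.218, South 2.763, North 3.856, Central 3.119.
Rounding up: West 3, East 2, Lowland 6, South 3, North 4, Central 4 (total 22).

West=3, East=2, Lowland=6, South=3, North=4, Central=4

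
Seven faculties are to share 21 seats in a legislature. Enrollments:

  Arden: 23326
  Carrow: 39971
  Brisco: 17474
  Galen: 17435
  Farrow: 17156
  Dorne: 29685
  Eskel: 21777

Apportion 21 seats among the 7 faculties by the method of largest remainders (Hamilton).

Arden 3, Carrow 5, Brisco 2, Galen 2, Farrow 2, Dorne 4, Eskel 3

The standard divisor is 166824/21 = 7944.
Standard quotas: Arden 2.9363, Carrow 5.0316, Brisco 2.1996, Galen 2.1947, Farrow 2.1596, Dorne 3.7368, Eskel 2.7413.
Lower quotas: Arden 2, Carrow 5, Brisco 2, Galen 2, Farrow 2, Dorne 3, Eskel 2 (sum 18, leaving 3 seats).
Remainders in descending order: Arden 0.9363, Eskel 0.7413, Dorne 0.7368, Brisco 0.1996, Galen 0.1947, Farrow 0.1596, Carrow 0.0316.
The surplus seats go to Arden, Eskel, Dorne.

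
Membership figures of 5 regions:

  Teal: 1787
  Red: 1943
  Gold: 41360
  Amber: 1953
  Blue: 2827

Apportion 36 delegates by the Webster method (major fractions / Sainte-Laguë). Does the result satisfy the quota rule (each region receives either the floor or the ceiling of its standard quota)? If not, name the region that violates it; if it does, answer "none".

Standard quotas: Teal 1.290, Red 1.403, Gold 29.857, Amber 1.410, Blue 2.041.
Webster allocation: Teal 1, Red 1, Gold 31, Amber 1, Blue 2.
Gold has quota 29.857 (lower 29, upper 30) but receives 31 — outside the quota interval.

Gold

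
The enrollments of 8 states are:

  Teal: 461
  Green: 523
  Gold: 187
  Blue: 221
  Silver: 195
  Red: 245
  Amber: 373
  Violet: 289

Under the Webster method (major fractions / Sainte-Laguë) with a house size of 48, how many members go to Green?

10

Standard divisor 2494/48 ≈ 51.958; standard quotas: Teal 8.872, Green 10.066, Gold 3.599, Blue 4.253, Silver 3.753, Red 4.715, Amber 7.179, Violet 5.562.
Rounding to the nearest integer gives 9, 10, 4, 4, 4, 5, 7, 6 = 49 seats, so the divisor must be adjusted.
With modified divisor 53: modified quotas Teal 8.698, Green 9.868, Gold 3.528, Blue 4.170, Silver 3.679, Red 4.623, Amber 7.038, Violet 5.453.
Rounding to the nearest integer: Teal 9, Green 10, Gold 4, Blue 4, Silver 4, Red 5, Amber 7, Violet 5 (total 48).
Green receives 10.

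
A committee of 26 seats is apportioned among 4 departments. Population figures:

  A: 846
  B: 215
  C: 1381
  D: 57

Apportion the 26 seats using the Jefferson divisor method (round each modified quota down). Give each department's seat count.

Standard divisor 2499/26 ≈ 96.115; standard quotas: A 8.802, B 2.237, C 14.368, D 0.593.
Rounding down gives 8, 2, 14, 0 = 24 seats, so the divisor must be adjusted.
With modified divisor 90: modified quotas A 9.400, B 2.389, C 15.344, D 0.633.
Rounding down: A 9, B 2, C 15, D 0 (total 26).

A 9, B 2, C 15, D 0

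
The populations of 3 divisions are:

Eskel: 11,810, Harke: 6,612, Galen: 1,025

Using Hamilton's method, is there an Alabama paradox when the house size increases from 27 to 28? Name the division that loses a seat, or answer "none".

At 27 seats: Eskel 16, Harke 9, Galen 2.
At 28 seats: Eskel 17, Harke 10, Galen 1.
Galen drops from 2 to 1.

Galen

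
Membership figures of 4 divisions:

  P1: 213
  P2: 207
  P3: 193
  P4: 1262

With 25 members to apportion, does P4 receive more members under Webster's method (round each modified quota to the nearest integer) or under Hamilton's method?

Webster: P1 3, P2 3, P3 3, P4 16.
Hamilton: P1 3, P2 3, P3 2, P4 17.
P4 gets 16 under Webster and 17 under Hamilton.

Hamilton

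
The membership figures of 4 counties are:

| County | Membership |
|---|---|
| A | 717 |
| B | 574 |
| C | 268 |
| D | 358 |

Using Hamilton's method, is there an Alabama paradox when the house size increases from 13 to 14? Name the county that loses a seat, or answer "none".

At 13 seats: A 5, B 4, C 2, D 2.
At 14 seats: A 5, B 4, C 2, D 3.
No county's allocation decreased.

none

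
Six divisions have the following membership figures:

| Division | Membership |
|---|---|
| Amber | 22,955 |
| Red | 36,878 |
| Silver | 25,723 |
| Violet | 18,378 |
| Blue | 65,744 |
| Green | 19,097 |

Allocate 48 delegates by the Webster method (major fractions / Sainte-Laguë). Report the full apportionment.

Amber 6, Red 9, Silver 6, Violet 5, Blue 17, Green 5

Standard divisor 188775/48 ≈ 3932.812; standard quotas: Amber 5.837, Red 9.377, Silver 6.541, Violet 4.673, Blue 16.717, Green 4.856.
Rounding to the nearest integer gives 6, 9, 7, 5, 17, 5 = 49 seats, so the divisor must be adjusted.
With modified divisor 3970: modified quotas Amber 5.782, Red 9.289, Silver 6.479, Violet 4.629, Blue 16.560, Green 4.810.
Rounding to the nearest integer: Amber 6, Red 9, Silver 6, Violet 5, Blue 17, Green 5 (total 48).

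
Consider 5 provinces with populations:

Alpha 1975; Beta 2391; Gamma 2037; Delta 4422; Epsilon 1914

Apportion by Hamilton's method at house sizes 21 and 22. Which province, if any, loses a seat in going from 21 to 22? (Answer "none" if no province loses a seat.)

At 21 seats: Alpha 3, Beta 4, Gamma 4, Delta 7, Epsilon 3.
At 22 seats: Alpha 3, Beta 4, Gamma 4, Delta 8, Epsilon 3.
No province's allocation decreased.

none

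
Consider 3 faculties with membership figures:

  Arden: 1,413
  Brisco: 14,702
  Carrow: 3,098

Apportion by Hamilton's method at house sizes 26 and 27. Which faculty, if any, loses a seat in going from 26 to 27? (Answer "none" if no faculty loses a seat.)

At 26 seats: Arden 2, Brisco 20, Carrow 4.
At 27 seats: Arden 2, Brisco 21, Carrow 4.
No faculty's allocation decreased.

none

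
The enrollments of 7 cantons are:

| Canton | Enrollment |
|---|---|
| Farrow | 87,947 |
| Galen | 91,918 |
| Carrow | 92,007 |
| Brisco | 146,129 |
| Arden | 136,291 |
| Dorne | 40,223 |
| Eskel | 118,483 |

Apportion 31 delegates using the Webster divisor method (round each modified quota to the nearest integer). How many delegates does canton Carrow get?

4

Standard divisor 712998/31 ≈ 22999.935; standard quotas: Farrow 3.824, Galen 3.996, Carrow 4.000, Brisco 6.353, Arden 5.926, Dorne 1.749, Eskel 5.151.
Rounding to the nearest integer gives Farrow 4, Galen 4, Carrow 4, Brisco 6, Arden 6, Dorne 2, Eskel 5 — total 31, matching the house size, so no adjustment is needed.
Carrow receives 4.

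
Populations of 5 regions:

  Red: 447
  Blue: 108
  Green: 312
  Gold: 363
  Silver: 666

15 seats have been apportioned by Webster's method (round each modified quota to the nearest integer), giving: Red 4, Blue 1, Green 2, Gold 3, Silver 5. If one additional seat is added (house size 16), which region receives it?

Green

Priority for the next seat is population ÷ (current seats + 0.5).
Priorities: Red 99.333, Blue 72.000, Green 124.800, Gold 103.714, Silver 121.091.
Highest priority: Green.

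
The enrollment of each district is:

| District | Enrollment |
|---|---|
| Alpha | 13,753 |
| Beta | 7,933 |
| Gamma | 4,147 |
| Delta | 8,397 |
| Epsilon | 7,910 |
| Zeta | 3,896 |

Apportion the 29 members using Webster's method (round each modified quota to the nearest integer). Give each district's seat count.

Alpha 9; Beta 5; Gamma 3; Delta 5; Epsilon 5; Zeta 2

Standard divisor 46036/29 ≈ 1587.448; standard quotas: Alpha 8.664, Beta 4.997, Gamma 2.612, Delta 5.290, Epsilon 4.983, Zeta 2.454.
Rounding to the nearest integer gives Alpha 9, Beta 5, Gamma 3, Delta 5, Epsilon 5, Zeta 2 — total 29, matching the house size, so no adjustment is needed.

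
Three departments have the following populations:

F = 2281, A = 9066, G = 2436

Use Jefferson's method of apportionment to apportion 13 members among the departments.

F: 2, A: 9, G: 2

Standard divisor 13783/13 ≈ 1060.231; standard quotas: F 2.151, A 8.551, G 2.298.
Rounding down gives 2, 8, 2 = 12 seats, so the divisor must be adjusted.
With modified divisor 1000: modified quotas F 2.281, A 9.066, G 2.436.
Rounding down: F 2, A 9, G 2 (total 13).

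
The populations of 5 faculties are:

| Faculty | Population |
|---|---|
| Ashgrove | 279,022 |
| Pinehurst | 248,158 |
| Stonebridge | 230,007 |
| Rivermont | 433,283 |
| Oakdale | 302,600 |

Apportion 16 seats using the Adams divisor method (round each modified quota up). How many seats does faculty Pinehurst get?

Standard divisor 1493070/16 ≈ 93316.875; standard quotas: Ashgrove 2.990, Pinehurst 2.659, Stonebridge 2.465, Rivermont 4.643, Oakdale 3.243.
Rounding up gives 3, 3, 3, 5, 4 = 18 seats, so the divisor must be adjusted.
With modified divisor 111700: modified quotas Ashgrove 2.498, Pinehurst 2.222, Stonebridge 2.059, Rivermont 3.879, Oakdale 2.709.
Rounding up: Ashgrove 3, Pinehurst 3, Stonebridge 3, Rivermont 4, Oakdale 3 (total 16).
Pinehurst receives 3.

3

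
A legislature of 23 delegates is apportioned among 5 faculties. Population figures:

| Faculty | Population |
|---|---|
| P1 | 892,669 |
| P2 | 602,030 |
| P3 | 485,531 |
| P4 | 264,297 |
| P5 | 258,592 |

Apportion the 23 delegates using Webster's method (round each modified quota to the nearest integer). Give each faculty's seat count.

P1 8, P2 6, P3 5, P4 2, P5 2

Standard divisor 2503119/23 ≈ 108831.261; standard quotas: P1 8.202, P2 5.532, P3 4.461, P4 2.429, P5 2.376.
Rounding to the nearest integer gives 8, 6, 4, 2, 2 = 22 seats, so the divisor must be adjusted.
With modified divisor 106800: modified quotas P1 8.358, P2 5.637, P3 4.546, P4 2.475, P5 2.421.
Rounding to the nearest integer: P1 8, P2 6, P3 5, P4 2, P5 2 (total 23).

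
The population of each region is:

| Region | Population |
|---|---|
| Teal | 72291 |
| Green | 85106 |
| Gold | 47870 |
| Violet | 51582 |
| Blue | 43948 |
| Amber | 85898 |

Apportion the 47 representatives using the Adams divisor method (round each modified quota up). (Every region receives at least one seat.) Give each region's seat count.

Teal 9, Green 10, Gold 6, Violet 6, Blue 6, Amber 10

Standard divisor 386695/47 ≈ 8227.553; standard quotas: Teal 8.786, Green 10.344, Gold 5.818, Violet 6.269, Blue 5.342, Amber 10.440.
Rounding up gives 9, 11, 6, 7, 6, 11 = 50 seats, so the divisor must be adjusted.
With modified divisor 8700: modified quotas Teal 8.309, Green 9.782, Gold 5.502, Violet 5.929, Blue 5.051, Amber 9.873.
Rounding up: Teal 9, Green 10, Gold 6, Violet 6, Blue 6, Amber 10 (total 47).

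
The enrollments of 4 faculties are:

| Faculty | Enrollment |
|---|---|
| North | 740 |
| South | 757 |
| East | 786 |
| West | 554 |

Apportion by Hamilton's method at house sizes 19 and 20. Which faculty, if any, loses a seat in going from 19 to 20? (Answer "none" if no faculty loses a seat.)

none

At 19 seats: North 5, South 5, East 5, West 4.
At 20 seats: North 5, South 5, East 6, West 4.
No faculty's allocation decreased.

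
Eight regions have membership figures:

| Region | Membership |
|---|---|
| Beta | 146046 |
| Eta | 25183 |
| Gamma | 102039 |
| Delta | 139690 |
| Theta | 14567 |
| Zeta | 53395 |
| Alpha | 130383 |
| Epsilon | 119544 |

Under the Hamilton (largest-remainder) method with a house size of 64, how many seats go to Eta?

The standard divisor is 730847/64 ≈ 11419.484.
Standard quotas: Beta 12.7892, Eta 2.2053, Gamma 8.9355, Delta 12.2326, Theta 1.2756, Zeta 4.6758, Alpha 11.4176, Epsilon 10.4684.
Lower quotas: Beta 12, Eta 2, Gamma 8, Delta 12, Theta 1, Zeta 4, Alpha 11, Epsilon 10 (sum 60, leaving 4 seats).
Remainders in descending order: Gamma 0.9355, Beta 0.7892, Zeta 0.6758, Epsilon 0.4684, Alpha 0.4176, Theta 0.2756, Delta 0.2326, Eta 0.2053.
The surplus seats go to Gamma, Beta, Zeta, Epsilon.
Eta receives 2.

2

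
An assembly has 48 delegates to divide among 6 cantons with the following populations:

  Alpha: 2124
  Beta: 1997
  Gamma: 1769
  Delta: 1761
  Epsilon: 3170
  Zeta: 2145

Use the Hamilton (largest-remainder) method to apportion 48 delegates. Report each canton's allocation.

Alpha=8, Beta=7, Gamma=7, Delta=6, Epsilon=12, Zeta=8

Total 12966; standard divisor 12966/48 ≈ 270.125.
Standard quotas: Alpha 7.863, Beta 7.393, Gamma 6.549, Delta 6.519, Epsilon 11.735, Zeta 7.941.
Lower quotas: Alpha 7, Beta 7, Gamma 6, Delta 6, Epsilon 11, Zeta 7 (sum 44, leaving 4 seats).
Remainders in descending order: Zeta 0.941, Alpha 0.863, Epsilon 0.735, Gamma 0.549, Delta 0.519, Beta 0.393.
The surplus seats go to Zeta, Alpha, Epsilon, Gamma.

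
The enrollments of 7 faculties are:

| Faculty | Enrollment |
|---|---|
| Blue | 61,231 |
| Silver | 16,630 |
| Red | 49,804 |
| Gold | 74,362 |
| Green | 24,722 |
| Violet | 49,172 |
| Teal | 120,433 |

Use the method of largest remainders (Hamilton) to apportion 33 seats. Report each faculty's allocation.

Blue 5, Silver 2, Red 4, Gold 6, Green 2, Violet 4, Teal 10

The standard divisor is 396354/33 ≈ 12010.727.
Standard quotas: Blue 5.0980, Silver 1.3846, Red 4.1466, Gold 6.1913, Green 2.0583, Violet 4.0940, Teal 10.0271.
Lower quotas: Blue 5, Silver 1, Red 4, Gold 6, Green 2, Violet 4, Teal 10 (sum 32, leaving 1 seat).
Remainders in descending order: Silver 0.3846, Gold 0.1913, Red 0.1466, Blue 0.0980, Violet 0.0940, Green 0.0583, Teal 0.0271.
The surplus seat goes to Silver.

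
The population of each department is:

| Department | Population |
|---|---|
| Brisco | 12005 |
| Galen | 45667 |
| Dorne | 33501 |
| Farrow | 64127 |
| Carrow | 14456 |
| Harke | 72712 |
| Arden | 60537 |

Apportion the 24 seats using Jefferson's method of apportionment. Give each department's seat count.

Standard divisor 303005/24 ≈ 12625.208; standard quotas: Brisco 0.951, Galen 3.617, Dorne 2.654, Farrow 5.079, Carrow 1.145, Harke 5.759, Arden 4.795.
Rounding down gives 0, 3, 2, 5, 1, 5, 4 = 20 seats, so the divisor must be adjusted.
With modified divisor 11300: modified quotas Brisco 1.062, Galen 4.041, Dorne 2.965, Farrow 5.675, Carrow 1.279, Harke 6.435, Arden 5.357.
Rounding down: Brisco 1, Galen 4, Dorne 2, Farrow 5, Carrow 1, Harke 6, Arden 5 (total 24).

Brisco 1; Galen 4; Dorne 2; Farrow 5; Carrow 1; Harke 6; Arden 5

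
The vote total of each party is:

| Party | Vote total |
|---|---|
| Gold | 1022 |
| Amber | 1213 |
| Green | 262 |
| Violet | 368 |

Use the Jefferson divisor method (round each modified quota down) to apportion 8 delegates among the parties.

Gold=3, Amber=4, Green=0, Violet=1

Standard divisor 2865/8 ≈ 358.125; standard quotas: Gold 2.854, Amber 3.387, Green 0.732, Violet 1.028.
Rounding down gives 2, 3, 0, 1 = 6 seats, so the divisor must be adjusted.
With modified divisor 300: modified quotas Gold 3.407, Amber 4.043, Green 0.873, Violet 1.227.
Rounding down: Gold 3, Amber 4, Green 0, Violet 1 (total 8).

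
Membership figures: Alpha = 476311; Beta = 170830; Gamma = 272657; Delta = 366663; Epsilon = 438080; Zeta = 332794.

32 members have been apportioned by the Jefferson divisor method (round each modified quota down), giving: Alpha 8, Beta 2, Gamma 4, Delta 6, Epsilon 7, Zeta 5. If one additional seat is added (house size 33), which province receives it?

Priority for the next seat is population ÷ (current seats + 1).
Priorities: Alpha 52923.444, Beta 56943.333, Gamma 54531.400, Delta 52380.429, Epsilon 54760.000, Zeta 55465.667.
Highest priority: Beta.

Beta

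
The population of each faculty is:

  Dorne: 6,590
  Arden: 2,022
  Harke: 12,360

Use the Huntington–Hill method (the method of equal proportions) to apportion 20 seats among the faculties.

Dorne 6, Arden 2, Harke 12

With divisor 1046: modified quotas Dorne 6.300, Arden 1.933, Harke 11.816.
Geometric-mean thresholds: Dorne √(6·7)=6.481, Arden √(1·2)=1.414, Harke √(11·12)=11.489.
Each quota rounded against its threshold gives Dorne 6, Arden 2, Harke 12 (total 20).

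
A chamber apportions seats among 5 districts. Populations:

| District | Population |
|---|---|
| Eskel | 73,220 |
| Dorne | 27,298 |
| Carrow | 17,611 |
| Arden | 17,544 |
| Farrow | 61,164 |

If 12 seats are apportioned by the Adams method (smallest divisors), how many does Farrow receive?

Standard divisor 196837/12 ≈ 16403.083; standard quotas: Eskel 4.464, Dorne 1.664, Carrow 1.074, Arden 1.070, Farrow 3.729.
Rounding up gives 5, 2, 2, 2, 4 = 15 seats, so the divisor must be adjusted.
With modified divisor 19300: modified quotas Eskel 3.794, Dorne 1.414, Carrow 0.912, Arden 0.909, Farrow 3.169.
Rounding up: Eskel 4, Dorne 2, Carrow 1, Arden 1, Farrow 4 (total 12).
Farrow receives 4.

4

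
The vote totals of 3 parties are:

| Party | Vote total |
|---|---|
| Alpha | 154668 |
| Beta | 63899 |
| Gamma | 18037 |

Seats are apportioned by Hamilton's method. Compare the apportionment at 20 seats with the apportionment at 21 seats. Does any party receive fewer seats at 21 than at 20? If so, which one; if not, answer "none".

At 20 seats: Alpha 13, Beta 5, Gamma 2.
At 21 seats: Alpha 14, Beta 6, Gamma 1.
Gamma drops from 2 to 1.

Gamma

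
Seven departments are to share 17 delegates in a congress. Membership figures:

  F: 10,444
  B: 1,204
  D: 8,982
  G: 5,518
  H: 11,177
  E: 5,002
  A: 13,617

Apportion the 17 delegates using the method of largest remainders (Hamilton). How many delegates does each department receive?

F=3; B=0; D=3; G=2; H=3; E=2; A=4

Total 55944; standard divisor 55944/17 ≈ 3290.824.
Standard quotas: F 3.1737, B 0.3659, D 2.7294, G 1.6768, H 3.3964, E 1.5200, A 4.1379.
Lower quotas: F 3, B 0, D 2, G 1, H 3, E 1, A 4 (sum 14, leaving 3 seats).
Remainders in descending order: D 0.7294, G 0.6768, E 0.5200, H 0.3964, B 0.3659, F 0.1737, A 0.1379.
The surplus seats go to D, G, E.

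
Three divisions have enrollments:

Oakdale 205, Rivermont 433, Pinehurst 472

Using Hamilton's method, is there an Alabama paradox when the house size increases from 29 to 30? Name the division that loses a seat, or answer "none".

At 29 seats: Oakdale 6, Rivermont 11, Pinehurst 12.
At 30 seats: Oakdale 5, Rivermont 12, Pinehurst 13.
Oakdale drops from 6 to 5.

Oakdale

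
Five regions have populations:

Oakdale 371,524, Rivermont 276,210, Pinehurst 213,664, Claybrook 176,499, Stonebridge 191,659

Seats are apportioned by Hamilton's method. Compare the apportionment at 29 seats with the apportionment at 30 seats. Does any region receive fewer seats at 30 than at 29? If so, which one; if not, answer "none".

none

At 29 seats: Oakdale 9, Rivermont 6, Pinehurst 5, Claybrook 4, Stonebridge 5.
At 30 seats: Oakdale 9, Rivermont 7, Pinehurst 5, Claybrook 4, Stonebridge 5.
No region's allocation decreased.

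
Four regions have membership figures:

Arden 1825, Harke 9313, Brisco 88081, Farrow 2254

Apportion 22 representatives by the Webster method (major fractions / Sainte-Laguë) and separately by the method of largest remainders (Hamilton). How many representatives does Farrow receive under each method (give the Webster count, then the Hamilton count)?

0 and 1

Webster: Arden 0, Harke 2, Brisco 20, Farrow 0.
Hamilton: Arden 0, Harke 2, Brisco 19, Farrow 1.
Farrow gets 0 under Webster and 1 under Hamilton.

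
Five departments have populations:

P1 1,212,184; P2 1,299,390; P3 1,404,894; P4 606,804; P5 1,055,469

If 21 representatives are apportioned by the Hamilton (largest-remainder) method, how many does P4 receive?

2

The standard divisor is 5578741/21 ≈ 265654.333.
Standard quotas: P1 4.5630, P2 4.8913, P3 5.2884, P4 2.2842, P5 3.9731.
Lower quotas: P1 4, P2 4, P3 5, P4 2, P5 3 (sum 18, leaving 3 seats).
Remainders in descending order: P5 0.9731, P2 0.8913, P1 0.5630, P3 0.2884, P4 0.2842.
Largest remainders: P5, P2, P1 receive the extra seats.
P4 receives 2.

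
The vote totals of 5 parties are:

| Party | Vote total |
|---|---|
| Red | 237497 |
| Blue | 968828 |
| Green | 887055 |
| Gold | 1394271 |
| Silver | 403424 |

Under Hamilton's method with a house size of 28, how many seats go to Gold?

Total 3891075; standard divisor 3891075/28 ≈ 138966.964.
Standard quotas: Red 1.7090, Blue 6.9716, Green 6.3832, Gold 10.0331, Silver 2.9030.
Lower quotas: Red 1, Blue 6, Green 6, Gold 10, Silver 2 (sum 25, leaving 3 seats).
Remainders in descending order: Blue 0.9716, Silver 0.9030, Red 0.7090, Green 0.3832, Gold 0.0331.
The surplus seats go to Blue, Silver, Red.
Gold receives 10.

10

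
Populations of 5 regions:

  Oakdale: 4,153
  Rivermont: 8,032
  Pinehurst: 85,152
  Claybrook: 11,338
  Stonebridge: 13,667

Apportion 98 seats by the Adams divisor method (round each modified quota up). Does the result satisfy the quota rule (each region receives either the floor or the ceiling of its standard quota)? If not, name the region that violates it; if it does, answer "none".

Pinehurst

Standard quotas: Oakdale 3.327, Rivermont 6.434, Pinehurst 68.210, Claybrook 9.082, Stonebridge 10.948.
Adams allocation: Oakdale 4, Rivermont 7, Pinehurst 67, Claybrook 9, Stonebridge 11.
Pinehurst has quota 68.210 (lower 68, upper 69) but receives 67 — outside the quota interval.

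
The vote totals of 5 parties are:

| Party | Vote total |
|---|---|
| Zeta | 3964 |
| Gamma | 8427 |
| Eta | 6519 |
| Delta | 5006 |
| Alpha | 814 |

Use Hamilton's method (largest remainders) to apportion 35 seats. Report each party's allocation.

The standard divisor is 24730/35 ≈ 706.571.
Standard quotas: Zeta 5.6102, Gamma 11.9266, Eta 9.2262, Delta 7.0849, Alpha 1.1520.
Lower quotas: Zeta 5, Gamma 11, Eta 9, Delta 7, Alpha 1 (sum 33, leaving 2 seats).
Remainders in descending order: Gamma 0.9266, Zeta 0.6102, Eta 0.2262, Alpha 0.1520, Delta 0.0849.
Largest remainders: Gamma, Zeta receive the extra seats.

Zeta: 6; Gamma: 12; Eta: 9; Delta: 7; Alpha: 1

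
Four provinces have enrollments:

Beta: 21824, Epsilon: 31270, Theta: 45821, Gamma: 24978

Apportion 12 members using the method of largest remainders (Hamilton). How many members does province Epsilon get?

3

Total 123893; standard divisor 123893/12 ≈ 10324.417.
Standard quotas: Beta 2.1138, Epsilon 3.0287, Theta 4.4381, Gamma 2.4193.
Lower quotas: Beta 2, Epsilon 3, Theta 4, Gamma 2 (sum 11, leaving 1 seat).
Remainders in descending order: Theta 0.4381, Gamma 0.4193, Beta 0.1138, Epsilon 0.0287.
The surplus seat goes to Theta.
Epsilon receives 3.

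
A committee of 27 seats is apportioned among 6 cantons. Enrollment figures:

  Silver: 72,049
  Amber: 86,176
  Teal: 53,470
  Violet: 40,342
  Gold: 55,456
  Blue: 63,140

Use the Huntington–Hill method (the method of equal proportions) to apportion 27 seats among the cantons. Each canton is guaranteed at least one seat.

Silver 5, Amber 6, Teal 4, Violet 3, Gold 4, Blue 5

With divisor 13708: modified quotas Silver 5.256, Amber 6.287, Teal 3.901, Violet 2.943, Gold 4.046, Blue 4.606.
Geometric-mean thresholds: Silver √(5·6)=5.477, Amber √(6·7)=6.481, Teal √(3·4)=3.464, Violet √(2·3)=2.449, Gold √(4·5)=4.472, Blue √(4·5)=4.472.
Each quota rounded against its threshold gives Silver 5, Amber 6, Teal 4, Violet 3, Gold 4, Blue 5 (total 27).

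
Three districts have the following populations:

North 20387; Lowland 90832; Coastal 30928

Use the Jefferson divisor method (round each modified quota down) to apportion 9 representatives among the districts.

North 1; Lowland 6; Coastal 2

Standard divisor 142147/9 ≈ 15794.111; standard quotas: North 1.291, Lowland 5.751, Coastal 1.958.
Rounding down gives 1, 5, 1 = 7 seats, so the divisor must be adjusted.
With modified divisor 14100: modified quotas North 1.446, Lowland 6.442, Coastal 2.193.
Rounding down: North 1, Lowland 6, Coastal 2 (total 9).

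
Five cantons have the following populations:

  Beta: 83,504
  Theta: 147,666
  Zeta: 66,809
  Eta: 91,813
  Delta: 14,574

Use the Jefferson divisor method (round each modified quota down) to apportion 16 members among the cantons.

Beta: 3, Theta: 6, Zeta: 3, Eta: 4, Delta: 0

Standard divisor 404366/16 ≈ 25272.875; standard quotas: Beta 3.304, Theta 5.843, Zeta 2.644, Eta 3.633, Delta 0.577.
Rounding down gives 3, 5, 2, 3, 0 = 13 seats, so the divisor must be adjusted.
With modified divisor 21700: modified quotas Beta 3.848, Theta 6.805, Zeta 3.079, Eta 4.231, Delta 0.672.
Rounding down: Beta 3, Theta 6, Zeta 3, Eta 4, Delta 0 (total 16).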